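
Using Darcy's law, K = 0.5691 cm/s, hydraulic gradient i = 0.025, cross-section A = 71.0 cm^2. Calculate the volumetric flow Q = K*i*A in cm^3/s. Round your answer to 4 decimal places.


Step 1: Apply Darcy's law: Q = K * i * A
Step 2: Q = 0.5691 * 0.025 * 71.0
Step 3: Q = 1.0102 cm^3/s

1.0102


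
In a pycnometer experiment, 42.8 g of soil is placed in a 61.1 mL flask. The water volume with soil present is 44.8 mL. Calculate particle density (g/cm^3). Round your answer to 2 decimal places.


Step 1: Volume of solids = flask volume - water volume with soil
Step 2: V_solids = 61.1 - 44.8 = 16.3 mL
Step 3: Particle density = mass / V_solids = 42.8 / 16.3 = 2.63 g/cm^3

2.63


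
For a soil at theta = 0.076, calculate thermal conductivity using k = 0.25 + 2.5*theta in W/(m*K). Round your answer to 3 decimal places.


Step 1: k = 0.25 + 2.5 * theta
Step 2: k = 0.25 + 2.5 * 0.076
Step 3: k = 0.25 + 0.19
Step 4: k = 0.44 W/(m*K)

0.44


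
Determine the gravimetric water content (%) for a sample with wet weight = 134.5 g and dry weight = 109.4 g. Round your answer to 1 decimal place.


Step 1: Water mass = wet - dry = 134.5 - 109.4 = 25.1 g
Step 2: w = 100 * water mass / dry mass
Step 3: w = 100 * 25.1 / 109.4 = 22.9%

22.9


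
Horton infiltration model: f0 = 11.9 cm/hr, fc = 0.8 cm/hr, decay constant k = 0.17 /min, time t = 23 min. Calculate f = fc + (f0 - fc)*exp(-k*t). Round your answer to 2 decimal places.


Step 1: f = fc + (f0 - fc) * exp(-k * t)
Step 2: exp(-0.17 * 23) = 0.020041
Step 3: f = 0.8 + (11.9 - 0.8) * 0.020041
Step 4: f = 0.8 + 11.1 * 0.020041
Step 5: f = 1.02 cm/hr

1.02


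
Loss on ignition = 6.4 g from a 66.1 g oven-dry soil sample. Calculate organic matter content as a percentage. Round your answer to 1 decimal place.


Step 1: OM% = 100 * LOI / sample mass
Step 2: OM = 100 * 6.4 / 66.1
Step 3: OM = 9.7%

9.7


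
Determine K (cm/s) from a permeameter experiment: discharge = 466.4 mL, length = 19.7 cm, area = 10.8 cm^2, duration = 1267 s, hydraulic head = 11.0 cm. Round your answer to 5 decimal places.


Step 1: K = Q * L / (A * t * h)
Step 2: Numerator = 466.4 * 19.7 = 9188.08
Step 3: Denominator = 10.8 * 1267 * 11.0 = 150519.6
Step 4: K = 9188.08 / 150519.6 = 0.06104 cm/s

0.06104


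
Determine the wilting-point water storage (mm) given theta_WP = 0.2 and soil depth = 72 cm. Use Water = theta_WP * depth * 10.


Step 1: Water (mm) = theta_WP * depth * 10
Step 2: Water = 0.2 * 72 * 10
Step 3: Water = 144.0 mm

144.0


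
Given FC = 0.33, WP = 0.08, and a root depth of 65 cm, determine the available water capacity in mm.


Step 1: Available water = (FC - WP) * depth * 10
Step 2: AW = (0.33 - 0.08) * 65 * 10
Step 3: AW = 0.25 * 65 * 10
Step 4: AW = 162.5 mm

162.5


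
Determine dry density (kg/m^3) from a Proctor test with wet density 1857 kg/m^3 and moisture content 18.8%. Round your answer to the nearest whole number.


Step 1: Dry density = wet density / (1 + w/100)
Step 2: Dry density = 1857 / (1 + 18.8/100)
Step 3: Dry density = 1857 / 1.188
Step 4: Dry density = 1563 kg/m^3

1563


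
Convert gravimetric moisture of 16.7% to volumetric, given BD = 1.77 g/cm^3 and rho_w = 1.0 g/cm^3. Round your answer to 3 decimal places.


Step 1: theta = (w / 100) * BD / rho_w
Step 2: theta = (16.7 / 100) * 1.77 / 1.0
Step 3: theta = 0.167 * 1.77
Step 4: theta = 0.296

0.296


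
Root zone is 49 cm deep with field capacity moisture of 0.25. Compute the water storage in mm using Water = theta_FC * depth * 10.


Step 1: Water (mm) = theta_FC * depth (cm) * 10
Step 2: Water = 0.25 * 49 * 10
Step 3: Water = 122.5 mm

122.5


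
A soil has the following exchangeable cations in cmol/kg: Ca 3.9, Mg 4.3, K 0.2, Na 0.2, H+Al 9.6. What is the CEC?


Step 1: CEC = Ca + Mg + K + Na + (H+Al)
Step 2: CEC = 3.9 + 4.3 + 0.2 + 0.2 + 9.6
Step 3: CEC = 18.2 cmol/kg

18.2


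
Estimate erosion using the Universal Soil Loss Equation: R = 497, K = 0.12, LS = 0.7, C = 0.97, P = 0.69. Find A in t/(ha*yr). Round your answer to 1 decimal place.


Step 1: A = R * K * LS * C * P
Step 2: R * K = 497 * 0.12 = 59.64
Step 3: (R*K) * LS = 59.64 * 0.7 = 41.748
Step 4: * C * P = 41.748 * 0.97 * 0.69 = 27.9
Step 5: A = 27.9 t/(ha*yr)

27.9


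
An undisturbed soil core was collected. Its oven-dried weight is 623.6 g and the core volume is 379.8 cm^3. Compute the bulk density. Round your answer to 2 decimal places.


Step 1: Identify the formula: BD = dry mass / volume
Step 2: Substitute values: BD = 623.6 / 379.8
Step 3: BD = 1.64 g/cm^3

1.64


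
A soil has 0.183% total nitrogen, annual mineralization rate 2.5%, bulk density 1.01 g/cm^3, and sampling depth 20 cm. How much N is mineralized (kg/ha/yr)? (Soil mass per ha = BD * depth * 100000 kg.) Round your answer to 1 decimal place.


Step 1: Soil mass per ha = BD * depth * 100000 = 1.01 * 20 * 100000 = 2020000 kg
Step 2: Total N pool = soil mass * N%/100 = 2020000 * 0.183/100 = 3696.6 kg/ha
Step 3: N mineralized = N pool * rate%/100 = 3696.6 * 2.5/100 = 92.4 kg/ha/yr

92.4


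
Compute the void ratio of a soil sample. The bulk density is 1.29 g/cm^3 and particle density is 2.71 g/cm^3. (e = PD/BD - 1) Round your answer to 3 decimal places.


Step 1: e = PD / BD - 1
Step 2: e = 2.71 / 1.29 - 1
Step 3: e = 2.10078 - 1
Step 4: e = 1.101

1.101


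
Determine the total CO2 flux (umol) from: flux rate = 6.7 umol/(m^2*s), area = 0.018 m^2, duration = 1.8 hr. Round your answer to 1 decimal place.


Step 1: Convert time to seconds: 1.8 hr * 3600 = 6480.0 s
Step 2: Total = flux * area * time_s
Step 3: Total = 6.7 * 0.018 * 6480.0
Step 4: Total = 781.5 umol

781.5


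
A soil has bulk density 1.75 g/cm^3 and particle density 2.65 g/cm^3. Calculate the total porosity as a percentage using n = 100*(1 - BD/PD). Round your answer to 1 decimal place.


Step 1: Formula: n = 100 * (1 - BD / PD)
Step 2: n = 100 * (1 - 1.75 / 2.65)
Step 3: n = 100 * (1 - 0.66038)
Step 4: n = 34.0%

34.0


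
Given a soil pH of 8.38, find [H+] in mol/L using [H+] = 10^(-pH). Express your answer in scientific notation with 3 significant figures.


Step 1: [H+] = 10^(-pH)
Step 2: [H+] = 10^(-8.38)
Step 3: [H+] = 4.17e-09 mol/L

4.17e-09


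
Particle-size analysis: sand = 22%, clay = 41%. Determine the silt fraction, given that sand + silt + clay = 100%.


Step 1: sand + silt + clay = 100%
Step 2: silt = 100 - sand - clay
Step 3: silt = 100 - 22 - 41
Step 4: silt = 37%

37


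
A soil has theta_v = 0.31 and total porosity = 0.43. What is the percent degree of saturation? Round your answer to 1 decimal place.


Step 1: S = 100 * theta_v / n
Step 2: S = 100 * 0.31 / 0.43
Step 3: S = 72.1%

72.1


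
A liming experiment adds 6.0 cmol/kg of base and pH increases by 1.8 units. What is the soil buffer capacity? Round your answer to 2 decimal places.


Step 1: BC = change in base / change in pH
Step 2: BC = 6.0 / 1.8
Step 3: BC = 3.33 cmol/(kg*pH unit)

3.33


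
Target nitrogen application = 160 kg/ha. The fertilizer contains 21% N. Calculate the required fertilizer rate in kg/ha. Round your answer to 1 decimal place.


Step 1: Fertilizer rate = target N / (N content / 100)
Step 2: Rate = 160 / (21 / 100)
Step 3: Rate = 160 / 0.21
Step 4: Rate = 761.9 kg/ha

761.9


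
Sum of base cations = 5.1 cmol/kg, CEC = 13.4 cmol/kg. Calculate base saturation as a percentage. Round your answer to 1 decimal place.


Step 1: BS = 100 * (sum of bases) / CEC
Step 2: BS = 100 * 5.1 / 13.4
Step 3: BS = 38.1%

38.1


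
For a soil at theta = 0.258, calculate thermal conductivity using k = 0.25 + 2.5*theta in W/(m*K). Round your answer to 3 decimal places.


Step 1: k = 0.25 + 2.5 * theta
Step 2: k = 0.25 + 2.5 * 0.258
Step 3: k = 0.25 + 0.645
Step 4: k = 0.895 W/(m*K)

0.895


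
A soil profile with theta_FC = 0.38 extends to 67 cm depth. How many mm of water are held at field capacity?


Step 1: Water (mm) = theta_FC * depth (cm) * 10
Step 2: Water = 0.38 * 67 * 10
Step 3: Water = 254.6 mm

254.6


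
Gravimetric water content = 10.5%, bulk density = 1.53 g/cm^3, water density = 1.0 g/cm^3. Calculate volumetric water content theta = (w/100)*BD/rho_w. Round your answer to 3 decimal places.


Step 1: theta = (w / 100) * BD / rho_w
Step 2: theta = (10.5 / 100) * 1.53 / 1.0
Step 3: theta = 0.105 * 1.53
Step 4: theta = 0.161

0.161


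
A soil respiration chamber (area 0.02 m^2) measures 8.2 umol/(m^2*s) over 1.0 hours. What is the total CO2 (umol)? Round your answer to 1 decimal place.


Step 1: Convert time to seconds: 1.0 hr * 3600 = 3600.0 s
Step 2: Total = flux * area * time_s
Step 3: Total = 8.2 * 0.02 * 3600.0
Step 4: Total = 590.4 umol

590.4


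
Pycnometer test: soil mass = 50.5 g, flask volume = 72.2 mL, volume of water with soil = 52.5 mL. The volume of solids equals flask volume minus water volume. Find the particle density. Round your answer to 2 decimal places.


Step 1: Volume of solids = flask volume - water volume with soil
Step 2: V_solids = 72.2 - 52.5 = 19.7 mL
Step 3: Particle density = mass / V_solids = 50.5 / 19.7 = 2.56 g/cm^3

2.56


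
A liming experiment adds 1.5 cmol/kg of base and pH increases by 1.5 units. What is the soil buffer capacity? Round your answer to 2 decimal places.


Step 1: BC = change in base / change in pH
Step 2: BC = 1.5 / 1.5
Step 3: BC = 1.0 cmol/(kg*pH unit)

1.0


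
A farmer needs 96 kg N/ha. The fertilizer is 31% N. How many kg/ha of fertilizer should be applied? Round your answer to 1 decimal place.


Step 1: Fertilizer rate = target N / (N content / 100)
Step 2: Rate = 96 / (31 / 100)
Step 3: Rate = 96 / 0.31
Step 4: Rate = 309.7 kg/ha

309.7


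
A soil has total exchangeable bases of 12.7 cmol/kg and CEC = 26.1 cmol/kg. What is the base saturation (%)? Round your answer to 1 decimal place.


Step 1: BS = 100 * (sum of bases) / CEC
Step 2: BS = 100 * 12.7 / 26.1
Step 3: BS = 48.7%

48.7


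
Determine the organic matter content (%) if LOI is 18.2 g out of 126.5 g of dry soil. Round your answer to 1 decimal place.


Step 1: OM% = 100 * LOI / sample mass
Step 2: OM = 100 * 18.2 / 126.5
Step 3: OM = 14.4%

14.4


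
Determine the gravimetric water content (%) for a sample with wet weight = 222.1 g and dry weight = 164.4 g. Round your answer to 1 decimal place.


Step 1: Water mass = wet - dry = 222.1 - 164.4 = 57.7 g
Step 2: w = 100 * water mass / dry mass
Step 3: w = 100 * 57.7 / 164.4 = 35.1%

35.1


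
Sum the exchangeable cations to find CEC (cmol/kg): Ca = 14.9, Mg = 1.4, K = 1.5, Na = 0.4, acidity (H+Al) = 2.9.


Step 1: CEC = Ca + Mg + K + Na + (H+Al)
Step 2: CEC = 14.9 + 1.4 + 1.5 + 0.4 + 2.9
Step 3: CEC = 21.1 cmol/kg

21.1


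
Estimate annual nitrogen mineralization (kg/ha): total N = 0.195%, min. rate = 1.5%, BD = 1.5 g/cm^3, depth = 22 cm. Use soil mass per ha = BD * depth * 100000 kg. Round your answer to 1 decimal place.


Step 1: Soil mass per ha = BD * depth * 100000 = 1.5 * 22 * 100000 = 3300000 kg
Step 2: Total N pool = soil mass * N%/100 = 3300000 * 0.195/100 = 6435.0 kg/ha
Step 3: N mineralized = N pool * rate%/100 = 6435.0 * 1.5/100 = 96.5 kg/ha/yr

96.5


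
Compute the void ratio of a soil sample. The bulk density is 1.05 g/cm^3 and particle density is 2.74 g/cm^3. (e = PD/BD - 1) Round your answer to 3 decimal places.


Step 1: e = PD / BD - 1
Step 2: e = 2.74 / 1.05 - 1
Step 3: e = 2.60952 - 1
Step 4: e = 1.61

1.61


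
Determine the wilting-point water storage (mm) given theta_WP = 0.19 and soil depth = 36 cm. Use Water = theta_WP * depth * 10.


Step 1: Water (mm) = theta_WP * depth * 10
Step 2: Water = 0.19 * 36 * 10
Step 3: Water = 68.4 mm

68.4


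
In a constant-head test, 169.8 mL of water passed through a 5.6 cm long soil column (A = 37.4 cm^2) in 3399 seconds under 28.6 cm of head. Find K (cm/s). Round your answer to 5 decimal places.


Step 1: K = Q * L / (A * t * h)
Step 2: Numerator = 169.8 * 5.6 = 950.88
Step 3: Denominator = 37.4 * 3399 * 28.6 = 3635706.36
Step 4: K = 950.88 / 3635706.36 = 0.00026 cm/s

0.00026


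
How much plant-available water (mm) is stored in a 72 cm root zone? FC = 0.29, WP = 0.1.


Step 1: Available water = (FC - WP) * depth * 10
Step 2: AW = (0.29 - 0.1) * 72 * 10
Step 3: AW = 0.19 * 72 * 10
Step 4: AW = 136.8 mm

136.8


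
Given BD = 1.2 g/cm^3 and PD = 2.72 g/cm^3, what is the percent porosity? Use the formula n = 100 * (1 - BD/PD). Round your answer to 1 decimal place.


Step 1: Formula: n = 100 * (1 - BD / PD)
Step 2: n = 100 * (1 - 1.2 / 2.72)
Step 3: n = 100 * (1 - 0.44118)
Step 4: n = 55.9%

55.9


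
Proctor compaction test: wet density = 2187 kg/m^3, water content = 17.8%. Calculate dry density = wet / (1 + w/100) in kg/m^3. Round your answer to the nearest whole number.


Step 1: Dry density = wet density / (1 + w/100)
Step 2: Dry density = 2187 / (1 + 17.8/100)
Step 3: Dry density = 2187 / 1.178
Step 4: Dry density = 1857 kg/m^3

1857


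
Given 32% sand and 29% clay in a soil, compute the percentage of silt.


Step 1: sand + silt + clay = 100%
Step 2: silt = 100 - sand - clay
Step 3: silt = 100 - 32 - 29
Step 4: silt = 39%

39


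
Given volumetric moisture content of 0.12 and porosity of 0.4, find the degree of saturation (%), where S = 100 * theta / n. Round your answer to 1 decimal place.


Step 1: S = 100 * theta_v / n
Step 2: S = 100 * 0.12 / 0.4
Step 3: S = 30.0%

30.0


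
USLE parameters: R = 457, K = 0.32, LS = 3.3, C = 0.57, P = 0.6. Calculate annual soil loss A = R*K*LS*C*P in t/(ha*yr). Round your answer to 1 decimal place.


Step 1: A = R * K * LS * C * P
Step 2: R * K = 457 * 0.32 = 146.24
Step 3: (R*K) * LS = 146.24 * 3.3 = 482.592
Step 4: * C * P = 482.592 * 0.57 * 0.6 = 165.0
Step 5: A = 165.0 t/(ha*yr)

165.0


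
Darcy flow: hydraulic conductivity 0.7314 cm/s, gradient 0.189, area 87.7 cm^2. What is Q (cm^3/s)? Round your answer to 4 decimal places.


Step 1: Apply Darcy's law: Q = K * i * A
Step 2: Q = 0.7314 * 0.189 * 87.7
Step 3: Q = 12.1232 cm^3/s

12.1232


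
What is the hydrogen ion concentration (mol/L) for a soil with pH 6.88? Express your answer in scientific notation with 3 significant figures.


Step 1: [H+] = 10^(-pH)
Step 2: [H+] = 10^(-6.88)
Step 3: [H+] = 1.32e-07 mol/L

1.32e-07


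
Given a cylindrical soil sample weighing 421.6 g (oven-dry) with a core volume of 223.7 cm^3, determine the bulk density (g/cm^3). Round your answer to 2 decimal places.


Step 1: Identify the formula: BD = dry mass / volume
Step 2: Substitute values: BD = 421.6 / 223.7
Step 3: BD = 1.88 g/cm^3

1.88


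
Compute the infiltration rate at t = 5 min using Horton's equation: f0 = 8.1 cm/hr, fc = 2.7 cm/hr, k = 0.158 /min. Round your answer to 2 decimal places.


Step 1: f = fc + (f0 - fc) * exp(-k * t)
Step 2: exp(-0.158 * 5) = 0.453845
Step 3: f = 2.7 + (8.1 - 2.7) * 0.453845
Step 4: f = 2.7 + 5.4 * 0.453845
Step 5: f = 5.15 cm/hr

5.15


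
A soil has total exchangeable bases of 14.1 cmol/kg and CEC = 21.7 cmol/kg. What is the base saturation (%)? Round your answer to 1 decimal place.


Step 1: BS = 100 * (sum of bases) / CEC
Step 2: BS = 100 * 14.1 / 21.7
Step 3: BS = 65.0%

65.0


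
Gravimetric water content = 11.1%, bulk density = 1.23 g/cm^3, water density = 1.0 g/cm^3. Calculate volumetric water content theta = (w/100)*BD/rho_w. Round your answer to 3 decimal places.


Step 1: theta = (w / 100) * BD / rho_w
Step 2: theta = (11.1 / 100) * 1.23 / 1.0
Step 3: theta = 0.111 * 1.23
Step 4: theta = 0.137

0.137


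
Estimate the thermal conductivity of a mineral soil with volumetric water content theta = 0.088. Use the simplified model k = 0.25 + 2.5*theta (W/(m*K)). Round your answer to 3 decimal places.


Step 1: k = 0.25 + 2.5 * theta
Step 2: k = 0.25 + 2.5 * 0.088
Step 3: k = 0.25 + 0.22
Step 4: k = 0.47 W/(m*K)

0.47


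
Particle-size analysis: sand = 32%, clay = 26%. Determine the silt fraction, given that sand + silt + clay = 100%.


Step 1: sand + silt + clay = 100%
Step 2: silt = 100 - sand - clay
Step 3: silt = 100 - 32 - 26
Step 4: silt = 42%

42


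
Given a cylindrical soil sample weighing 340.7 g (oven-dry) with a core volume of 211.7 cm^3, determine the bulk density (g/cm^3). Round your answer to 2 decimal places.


Step 1: Identify the formula: BD = dry mass / volume
Step 2: Substitute values: BD = 340.7 / 211.7
Step 3: BD = 1.61 g/cm^3

1.61


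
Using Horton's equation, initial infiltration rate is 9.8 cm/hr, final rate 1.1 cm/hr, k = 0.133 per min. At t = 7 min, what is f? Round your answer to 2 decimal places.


Step 1: f = fc + (f0 - fc) * exp(-k * t)
Step 2: exp(-0.133 * 7) = 0.394159
Step 3: f = 1.1 + (9.8 - 1.1) * 0.394159
Step 4: f = 1.1 + 8.7 * 0.394159
Step 5: f = 4.53 cm/hr

4.53


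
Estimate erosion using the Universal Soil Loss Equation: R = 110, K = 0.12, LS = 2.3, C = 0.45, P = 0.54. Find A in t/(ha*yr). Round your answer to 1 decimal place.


Step 1: A = R * K * LS * C * P
Step 2: R * K = 110 * 0.12 = 13.2
Step 3: (R*K) * LS = 13.2 * 2.3 = 30.36
Step 4: * C * P = 30.36 * 0.45 * 0.54 = 7.4
Step 5: A = 7.4 t/(ha*yr)

7.4


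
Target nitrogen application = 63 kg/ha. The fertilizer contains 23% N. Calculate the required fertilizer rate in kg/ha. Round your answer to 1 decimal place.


Step 1: Fertilizer rate = target N / (N content / 100)
Step 2: Rate = 63 / (23 / 100)
Step 3: Rate = 63 / 0.23
Step 4: Rate = 273.9 kg/ha

273.9


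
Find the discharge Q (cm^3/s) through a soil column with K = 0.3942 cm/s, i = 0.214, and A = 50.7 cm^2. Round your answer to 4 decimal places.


Step 1: Apply Darcy's law: Q = K * i * A
Step 2: Q = 0.3942 * 0.214 * 50.7
Step 3: Q = 4.277 cm^3/s

4.277


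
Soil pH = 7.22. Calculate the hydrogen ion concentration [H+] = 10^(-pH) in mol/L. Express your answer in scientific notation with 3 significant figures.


Step 1: [H+] = 10^(-pH)
Step 2: [H+] = 10^(-7.22)
Step 3: [H+] = 6.03e-08 mol/L

6.03e-08


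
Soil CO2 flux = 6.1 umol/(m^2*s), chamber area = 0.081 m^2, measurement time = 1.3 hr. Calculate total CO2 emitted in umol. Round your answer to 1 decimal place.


Step 1: Convert time to seconds: 1.3 hr * 3600 = 4680.0 s
Step 2: Total = flux * area * time_s
Step 3: Total = 6.1 * 0.081 * 4680.0
Step 4: Total = 2312.4 umol

2312.4


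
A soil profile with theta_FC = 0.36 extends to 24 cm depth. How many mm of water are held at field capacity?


Step 1: Water (mm) = theta_FC * depth (cm) * 10
Step 2: Water = 0.36 * 24 * 10
Step 3: Water = 86.4 mm

86.4


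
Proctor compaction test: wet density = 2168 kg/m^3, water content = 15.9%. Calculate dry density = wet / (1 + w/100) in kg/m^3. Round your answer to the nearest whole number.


Step 1: Dry density = wet density / (1 + w/100)
Step 2: Dry density = 2168 / (1 + 15.9/100)
Step 3: Dry density = 2168 / 1.159
Step 4: Dry density = 1871 kg/m^3

1871


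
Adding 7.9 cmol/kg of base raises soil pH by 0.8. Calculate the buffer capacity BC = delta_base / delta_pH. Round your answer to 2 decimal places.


Step 1: BC = change in base / change in pH
Step 2: BC = 7.9 / 0.8
Step 3: BC = 9.88 cmol/(kg*pH unit)

9.88


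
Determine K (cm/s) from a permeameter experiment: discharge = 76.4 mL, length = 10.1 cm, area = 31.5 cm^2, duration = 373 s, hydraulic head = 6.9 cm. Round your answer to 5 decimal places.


Step 1: K = Q * L / (A * t * h)
Step 2: Numerator = 76.4 * 10.1 = 771.64
Step 3: Denominator = 31.5 * 373 * 6.9 = 81071.55
Step 4: K = 771.64 / 81071.55 = 0.00952 cm/s

0.00952


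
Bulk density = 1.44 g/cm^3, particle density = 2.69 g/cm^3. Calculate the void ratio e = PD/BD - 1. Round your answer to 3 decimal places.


Step 1: e = PD / BD - 1
Step 2: e = 2.69 / 1.44 - 1
Step 3: e = 1.86806 - 1
Step 4: e = 0.868

0.868


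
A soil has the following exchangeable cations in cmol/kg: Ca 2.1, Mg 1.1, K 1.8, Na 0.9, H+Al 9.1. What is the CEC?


Step 1: CEC = Ca + Mg + K + Na + (H+Al)
Step 2: CEC = 2.1 + 1.1 + 1.8 + 0.9 + 9.1
Step 3: CEC = 15.0 cmol/kg

15.0


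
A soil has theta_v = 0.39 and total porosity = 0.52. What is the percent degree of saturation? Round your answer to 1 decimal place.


Step 1: S = 100 * theta_v / n
Step 2: S = 100 * 0.39 / 0.52
Step 3: S = 75.0%

75.0


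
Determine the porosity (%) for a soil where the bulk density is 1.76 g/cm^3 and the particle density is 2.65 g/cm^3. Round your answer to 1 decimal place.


Step 1: Formula: n = 100 * (1 - BD / PD)
Step 2: n = 100 * (1 - 1.76 / 2.65)
Step 3: n = 100 * (1 - 0.66415)
Step 4: n = 33.6%

33.6


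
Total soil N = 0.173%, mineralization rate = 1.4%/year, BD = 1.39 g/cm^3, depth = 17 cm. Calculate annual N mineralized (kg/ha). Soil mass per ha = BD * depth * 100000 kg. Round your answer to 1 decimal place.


Step 1: Soil mass per ha = BD * depth * 100000 = 1.39 * 17 * 100000 = 2363000 kg
Step 2: Total N pool = soil mass * N%/100 = 2363000 * 0.173/100 = 4087.99 kg/ha
Step 3: N mineralized = N pool * rate%/100 = 4087.99 * 1.4/100 = 57.2 kg/ha/yr

57.2


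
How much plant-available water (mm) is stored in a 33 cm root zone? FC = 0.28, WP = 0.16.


Step 1: Available water = (FC - WP) * depth * 10
Step 2: AW = (0.28 - 0.16) * 33 * 10
Step 3: AW = 0.12 * 33 * 10
Step 4: AW = 39.6 mm

39.6


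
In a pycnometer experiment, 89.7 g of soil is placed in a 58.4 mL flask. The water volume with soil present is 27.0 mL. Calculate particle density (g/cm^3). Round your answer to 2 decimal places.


Step 1: Volume of solids = flask volume - water volume with soil
Step 2: V_solids = 58.4 - 27.0 = 31.4 mL
Step 3: Particle density = mass / V_solids = 89.7 / 31.4 = 2.86 g/cm^3

2.86


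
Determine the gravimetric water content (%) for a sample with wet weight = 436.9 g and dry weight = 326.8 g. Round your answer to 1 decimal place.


Step 1: Water mass = wet - dry = 436.9 - 326.8 = 110.1 g
Step 2: w = 100 * water mass / dry mass
Step 3: w = 100 * 110.1 / 326.8 = 33.7%

33.7


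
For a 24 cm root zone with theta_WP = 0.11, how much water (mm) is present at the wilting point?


Step 1: Water (mm) = theta_WP * depth * 10
Step 2: Water = 0.11 * 24 * 10
Step 3: Water = 26.4 mm

26.4


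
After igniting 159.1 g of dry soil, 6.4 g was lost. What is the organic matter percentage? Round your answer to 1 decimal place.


Step 1: OM% = 100 * LOI / sample mass
Step 2: OM = 100 * 6.4 / 159.1
Step 3: OM = 4.0%

4.0


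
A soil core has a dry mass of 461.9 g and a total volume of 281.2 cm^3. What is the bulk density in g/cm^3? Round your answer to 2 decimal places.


Step 1: Identify the formula: BD = dry mass / volume
Step 2: Substitute values: BD = 461.9 / 281.2
Step 3: BD = 1.64 g/cm^3

1.64


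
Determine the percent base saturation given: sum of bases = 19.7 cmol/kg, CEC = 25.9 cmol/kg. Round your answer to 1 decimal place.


Step 1: BS = 100 * (sum of bases) / CEC
Step 2: BS = 100 * 19.7 / 25.9
Step 3: BS = 76.1%

76.1


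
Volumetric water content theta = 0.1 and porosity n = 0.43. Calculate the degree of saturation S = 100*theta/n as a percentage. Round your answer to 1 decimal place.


Step 1: S = 100 * theta_v / n
Step 2: S = 100 * 0.1 / 0.43
Step 3: S = 23.3%

23.3


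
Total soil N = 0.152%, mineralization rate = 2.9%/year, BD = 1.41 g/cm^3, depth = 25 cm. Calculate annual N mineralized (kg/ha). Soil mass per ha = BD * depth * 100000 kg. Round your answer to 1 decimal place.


Step 1: Soil mass per ha = BD * depth * 100000 = 1.41 * 25 * 100000 = 3525000 kg
Step 2: Total N pool = soil mass * N%/100 = 3525000 * 0.152/100 = 5358.0 kg/ha
Step 3: N mineralized = N pool * rate%/100 = 5358.0 * 2.9/100 = 155.4 kg/ha/yr

155.4


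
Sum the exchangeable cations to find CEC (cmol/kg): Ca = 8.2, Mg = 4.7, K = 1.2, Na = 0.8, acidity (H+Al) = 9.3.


Step 1: CEC = Ca + Mg + K + Na + (H+Al)
Step 2: CEC = 8.2 + 4.7 + 1.2 + 0.8 + 9.3
Step 3: CEC = 24.2 cmol/kg

24.2


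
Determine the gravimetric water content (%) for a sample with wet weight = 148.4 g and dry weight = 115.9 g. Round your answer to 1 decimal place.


Step 1: Water mass = wet - dry = 148.4 - 115.9 = 32.5 g
Step 2: w = 100 * water mass / dry mass
Step 3: w = 100 * 32.5 / 115.9 = 28.0%

28.0


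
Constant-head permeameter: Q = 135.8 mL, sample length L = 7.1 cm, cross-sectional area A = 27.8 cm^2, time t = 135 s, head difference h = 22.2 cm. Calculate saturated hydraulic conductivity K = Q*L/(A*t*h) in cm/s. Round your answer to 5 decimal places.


Step 1: K = Q * L / (A * t * h)
Step 2: Numerator = 135.8 * 7.1 = 964.18
Step 3: Denominator = 27.8 * 135 * 22.2 = 83316.6
Step 4: K = 964.18 / 83316.6 = 0.01157 cm/s

0.01157


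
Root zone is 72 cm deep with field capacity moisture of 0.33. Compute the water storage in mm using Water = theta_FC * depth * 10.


Step 1: Water (mm) = theta_FC * depth (cm) * 10
Step 2: Water = 0.33 * 72 * 10
Step 3: Water = 237.6 mm

237.6


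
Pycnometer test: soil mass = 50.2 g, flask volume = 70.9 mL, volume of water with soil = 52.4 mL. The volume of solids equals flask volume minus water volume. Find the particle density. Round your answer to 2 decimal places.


Step 1: Volume of solids = flask volume - water volume with soil
Step 2: V_solids = 70.9 - 52.4 = 18.5 mL
Step 3: Particle density = mass / V_solids = 50.2 / 18.5 = 2.71 g/cm^3

2.71


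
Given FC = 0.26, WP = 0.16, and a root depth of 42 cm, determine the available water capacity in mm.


Step 1: Available water = (FC - WP) * depth * 10
Step 2: AW = (0.26 - 0.16) * 42 * 10
Step 3: AW = 0.1 * 42 * 10
Step 4: AW = 42.0 mm

42.0


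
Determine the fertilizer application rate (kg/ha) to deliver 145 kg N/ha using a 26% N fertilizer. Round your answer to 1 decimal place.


Step 1: Fertilizer rate = target N / (N content / 100)
Step 2: Rate = 145 / (26 / 100)
Step 3: Rate = 145 / 0.26
Step 4: Rate = 557.7 kg/ha

557.7


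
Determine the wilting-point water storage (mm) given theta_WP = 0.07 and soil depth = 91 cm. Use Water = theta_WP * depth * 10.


Step 1: Water (mm) = theta_WP * depth * 10
Step 2: Water = 0.07 * 91 * 10
Step 3: Water = 63.7 mm

63.7


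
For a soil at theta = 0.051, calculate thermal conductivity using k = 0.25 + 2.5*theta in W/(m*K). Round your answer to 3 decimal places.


Step 1: k = 0.25 + 2.5 * theta
Step 2: k = 0.25 + 2.5 * 0.051
Step 3: k = 0.25 + 0.128
Step 4: k = 0.378 W/(m*K)

0.378


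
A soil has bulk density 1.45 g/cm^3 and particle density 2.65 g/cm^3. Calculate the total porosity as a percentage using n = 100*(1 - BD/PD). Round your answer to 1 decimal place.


Step 1: Formula: n = 100 * (1 - BD / PD)
Step 2: n = 100 * (1 - 1.45 / 2.65)
Step 3: n = 100 * (1 - 0.54717)
Step 4: n = 45.3%

45.3


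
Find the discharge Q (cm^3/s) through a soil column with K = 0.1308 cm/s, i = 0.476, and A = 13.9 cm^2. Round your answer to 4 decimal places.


Step 1: Apply Darcy's law: Q = K * i * A
Step 2: Q = 0.1308 * 0.476 * 13.9
Step 3: Q = 0.8654 cm^3/s

0.8654


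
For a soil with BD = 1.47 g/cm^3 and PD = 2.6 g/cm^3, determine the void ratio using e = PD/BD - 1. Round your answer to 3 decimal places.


Step 1: e = PD / BD - 1
Step 2: e = 2.6 / 1.47 - 1
Step 3: e = 1.76871 - 1
Step 4: e = 0.769

0.769


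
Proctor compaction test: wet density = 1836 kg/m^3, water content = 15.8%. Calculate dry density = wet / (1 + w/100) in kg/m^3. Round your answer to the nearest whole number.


Step 1: Dry density = wet density / (1 + w/100)
Step 2: Dry density = 1836 / (1 + 15.8/100)
Step 3: Dry density = 1836 / 1.158
Step 4: Dry density = 1585 kg/m^3

1585


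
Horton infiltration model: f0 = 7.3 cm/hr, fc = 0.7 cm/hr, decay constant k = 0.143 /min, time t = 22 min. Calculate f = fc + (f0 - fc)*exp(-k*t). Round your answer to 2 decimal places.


Step 1: f = fc + (f0 - fc) * exp(-k * t)
Step 2: exp(-0.143 * 22) = 0.043024
Step 3: f = 0.7 + (7.3 - 0.7) * 0.043024
Step 4: f = 0.7 + 6.6 * 0.043024
Step 5: f = 0.98 cm/hr

0.98


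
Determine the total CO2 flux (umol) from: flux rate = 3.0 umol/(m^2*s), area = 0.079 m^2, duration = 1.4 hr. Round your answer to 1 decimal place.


Step 1: Convert time to seconds: 1.4 hr * 3600 = 5040.0 s
Step 2: Total = flux * area * time_s
Step 3: Total = 3.0 * 0.079 * 5040.0
Step 4: Total = 1194.5 umol

1194.5


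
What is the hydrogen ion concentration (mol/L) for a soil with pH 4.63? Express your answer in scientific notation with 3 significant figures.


Step 1: [H+] = 10^(-pH)
Step 2: [H+] = 10^(-4.63)
Step 3: [H+] = 2.34e-05 mol/L

2.34e-05


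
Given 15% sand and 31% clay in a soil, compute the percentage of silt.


Step 1: sand + silt + clay = 100%
Step 2: silt = 100 - sand - clay
Step 3: silt = 100 - 15 - 31
Step 4: silt = 54%

54


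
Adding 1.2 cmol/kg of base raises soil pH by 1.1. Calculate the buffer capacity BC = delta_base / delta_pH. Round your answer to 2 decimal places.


Step 1: BC = change in base / change in pH
Step 2: BC = 1.2 / 1.1
Step 3: BC = 1.09 cmol/(kg*pH unit)

1.09


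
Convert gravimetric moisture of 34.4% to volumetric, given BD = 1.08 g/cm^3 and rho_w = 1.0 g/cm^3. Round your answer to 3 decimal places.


Step 1: theta = (w / 100) * BD / rho_w
Step 2: theta = (34.4 / 100) * 1.08 / 1.0
Step 3: theta = 0.344 * 1.08
Step 4: theta = 0.372

0.372


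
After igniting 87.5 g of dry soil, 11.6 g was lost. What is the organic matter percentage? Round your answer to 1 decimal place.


Step 1: OM% = 100 * LOI / sample mass
Step 2: OM = 100 * 11.6 / 87.5
Step 3: OM = 13.3%

13.3


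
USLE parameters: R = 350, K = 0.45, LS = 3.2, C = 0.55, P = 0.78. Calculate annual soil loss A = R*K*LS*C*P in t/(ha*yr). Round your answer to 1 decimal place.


Step 1: A = R * K * LS * C * P
Step 2: R * K = 350 * 0.45 = 157.5
Step 3: (R*K) * LS = 157.5 * 3.2 = 504.0
Step 4: * C * P = 504.0 * 0.55 * 0.78 = 216.2
Step 5: A = 216.2 t/(ha*yr)

216.2


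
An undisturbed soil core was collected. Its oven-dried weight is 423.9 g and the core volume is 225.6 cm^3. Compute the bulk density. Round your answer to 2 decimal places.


Step 1: Identify the formula: BD = dry mass / volume
Step 2: Substitute values: BD = 423.9 / 225.6
Step 3: BD = 1.88 g/cm^3

1.88


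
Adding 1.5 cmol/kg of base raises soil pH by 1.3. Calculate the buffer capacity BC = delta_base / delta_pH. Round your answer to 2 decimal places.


Step 1: BC = change in base / change in pH
Step 2: BC = 1.5 / 1.3
Step 3: BC = 1.15 cmol/(kg*pH unit)

1.15


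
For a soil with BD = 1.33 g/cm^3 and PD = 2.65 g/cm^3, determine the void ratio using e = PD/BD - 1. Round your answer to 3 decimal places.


Step 1: e = PD / BD - 1
Step 2: e = 2.65 / 1.33 - 1
Step 3: e = 1.99248 - 1
Step 4: e = 0.992

0.992


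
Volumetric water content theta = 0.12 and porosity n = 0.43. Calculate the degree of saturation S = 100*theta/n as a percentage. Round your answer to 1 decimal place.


Step 1: S = 100 * theta_v / n
Step 2: S = 100 * 0.12 / 0.43
Step 3: S = 27.9%

27.9


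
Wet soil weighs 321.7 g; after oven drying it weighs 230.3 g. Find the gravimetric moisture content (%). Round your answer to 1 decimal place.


Step 1: Water mass = wet - dry = 321.7 - 230.3 = 91.4 g
Step 2: w = 100 * water mass / dry mass
Step 3: w = 100 * 91.4 / 230.3 = 39.7%

39.7


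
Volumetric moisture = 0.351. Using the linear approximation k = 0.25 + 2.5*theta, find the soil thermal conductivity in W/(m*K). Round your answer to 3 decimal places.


Step 1: k = 0.25 + 2.5 * theta
Step 2: k = 0.25 + 2.5 * 0.351
Step 3: k = 0.25 + 0.878
Step 4: k = 1.128 W/(m*K)

1.128


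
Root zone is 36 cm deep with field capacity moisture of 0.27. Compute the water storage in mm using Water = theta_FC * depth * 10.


Step 1: Water (mm) = theta_FC * depth (cm) * 10
Step 2: Water = 0.27 * 36 * 10
Step 3: Water = 97.2 mm

97.2


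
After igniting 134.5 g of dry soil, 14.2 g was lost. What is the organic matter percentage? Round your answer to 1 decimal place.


Step 1: OM% = 100 * LOI / sample mass
Step 2: OM = 100 * 14.2 / 134.5
Step 3: OM = 10.6%

10.6


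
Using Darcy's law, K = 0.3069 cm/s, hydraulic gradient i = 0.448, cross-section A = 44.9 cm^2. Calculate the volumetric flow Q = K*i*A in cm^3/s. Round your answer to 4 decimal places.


Step 1: Apply Darcy's law: Q = K * i * A
Step 2: Q = 0.3069 * 0.448 * 44.9
Step 3: Q = 6.1734 cm^3/s

6.1734


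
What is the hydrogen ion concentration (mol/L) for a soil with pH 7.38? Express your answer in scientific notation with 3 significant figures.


Step 1: [H+] = 10^(-pH)
Step 2: [H+] = 10^(-7.38)
Step 3: [H+] = 4.17e-08 mol/L

4.17e-08


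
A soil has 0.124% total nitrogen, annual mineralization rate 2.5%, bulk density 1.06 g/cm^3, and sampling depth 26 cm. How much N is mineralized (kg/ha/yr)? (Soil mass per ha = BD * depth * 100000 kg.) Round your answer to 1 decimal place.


Step 1: Soil mass per ha = BD * depth * 100000 = 1.06 * 26 * 100000 = 2756000 kg
Step 2: Total N pool = soil mass * N%/100 = 2756000 * 0.124/100 = 3417.44 kg/ha
Step 3: N mineralized = N pool * rate%/100 = 3417.44 * 2.5/100 = 85.4 kg/ha/yr

85.4


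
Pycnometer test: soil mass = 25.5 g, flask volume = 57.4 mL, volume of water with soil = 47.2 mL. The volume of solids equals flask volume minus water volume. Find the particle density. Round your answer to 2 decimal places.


Step 1: Volume of solids = flask volume - water volume with soil
Step 2: V_solids = 57.4 - 47.2 = 10.2 mL
Step 3: Particle density = mass / V_solids = 25.5 / 10.2 = 2.5 g/cm^3

2.5


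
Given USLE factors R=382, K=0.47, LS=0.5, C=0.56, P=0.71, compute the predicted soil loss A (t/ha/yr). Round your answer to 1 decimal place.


Step 1: A = R * K * LS * C * P
Step 2: R * K = 382 * 0.47 = 179.54
Step 3: (R*K) * LS = 179.54 * 0.5 = 89.77
Step 4: * C * P = 89.77 * 0.56 * 0.71 = 35.7
Step 5: A = 35.7 t/(ha*yr)

35.7


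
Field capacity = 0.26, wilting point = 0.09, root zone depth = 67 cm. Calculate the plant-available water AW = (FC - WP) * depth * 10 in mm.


Step 1: Available water = (FC - WP) * depth * 10
Step 2: AW = (0.26 - 0.09) * 67 * 10
Step 3: AW = 0.17 * 67 * 10
Step 4: AW = 113.9 mm

113.9


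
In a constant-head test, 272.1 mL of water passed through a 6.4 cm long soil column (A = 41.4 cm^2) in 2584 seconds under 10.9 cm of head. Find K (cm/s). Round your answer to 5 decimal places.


Step 1: K = Q * L / (A * t * h)
Step 2: Numerator = 272.1 * 6.4 = 1741.44
Step 3: Denominator = 41.4 * 2584 * 10.9 = 1166055.84
Step 4: K = 1741.44 / 1166055.84 = 0.00149 cm/s

0.00149


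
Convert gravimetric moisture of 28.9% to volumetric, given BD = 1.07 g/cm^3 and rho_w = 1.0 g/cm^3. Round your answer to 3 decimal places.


Step 1: theta = (w / 100) * BD / rho_w
Step 2: theta = (28.9 / 100) * 1.07 / 1.0
Step 3: theta = 0.289 * 1.07
Step 4: theta = 0.309

0.309


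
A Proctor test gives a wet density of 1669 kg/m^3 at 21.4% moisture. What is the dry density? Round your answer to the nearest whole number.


Step 1: Dry density = wet density / (1 + w/100)
Step 2: Dry density = 1669 / (1 + 21.4/100)
Step 3: Dry density = 1669 / 1.214
Step 4: Dry density = 1375 kg/m^3

1375


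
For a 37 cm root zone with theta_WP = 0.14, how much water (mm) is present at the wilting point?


Step 1: Water (mm) = theta_WP * depth * 10
Step 2: Water = 0.14 * 37 * 10
Step 3: Water = 51.8 mm

51.8


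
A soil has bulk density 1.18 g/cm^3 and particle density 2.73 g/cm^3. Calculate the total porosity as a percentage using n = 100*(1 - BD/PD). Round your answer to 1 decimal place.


Step 1: Formula: n = 100 * (1 - BD / PD)
Step 2: n = 100 * (1 - 1.18 / 2.73)
Step 3: n = 100 * (1 - 0.43223)
Step 4: n = 56.8%

56.8


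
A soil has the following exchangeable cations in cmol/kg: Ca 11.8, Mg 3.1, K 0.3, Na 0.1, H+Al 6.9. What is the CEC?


Step 1: CEC = Ca + Mg + K + Na + (H+Al)
Step 2: CEC = 11.8 + 3.1 + 0.3 + 0.1 + 6.9
Step 3: CEC = 22.2 cmol/kg

22.2


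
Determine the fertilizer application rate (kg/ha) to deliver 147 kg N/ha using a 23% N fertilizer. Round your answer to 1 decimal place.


Step 1: Fertilizer rate = target N / (N content / 100)
Step 2: Rate = 147 / (23 / 100)
Step 3: Rate = 147 / 0.23
Step 4: Rate = 639.1 kg/ha

639.1


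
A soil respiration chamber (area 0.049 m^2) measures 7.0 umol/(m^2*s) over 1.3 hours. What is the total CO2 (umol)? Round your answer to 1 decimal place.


Step 1: Convert time to seconds: 1.3 hr * 3600 = 4680.0 s
Step 2: Total = flux * area * time_s
Step 3: Total = 7.0 * 0.049 * 4680.0
Step 4: Total = 1605.2 umol

1605.2


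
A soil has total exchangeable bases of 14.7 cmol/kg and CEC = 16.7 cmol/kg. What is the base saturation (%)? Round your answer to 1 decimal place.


Step 1: BS = 100 * (sum of bases) / CEC
Step 2: BS = 100 * 14.7 / 16.7
Step 3: BS = 88.0%

88.0


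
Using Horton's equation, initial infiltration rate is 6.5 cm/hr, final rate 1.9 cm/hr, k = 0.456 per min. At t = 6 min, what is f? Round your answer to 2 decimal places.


Step 1: f = fc + (f0 - fc) * exp(-k * t)
Step 2: exp(-0.456 * 6) = 0.064829
Step 3: f = 1.9 + (6.5 - 1.9) * 0.064829
Step 4: f = 1.9 + 4.6 * 0.064829
Step 5: f = 2.2 cm/hr

2.2


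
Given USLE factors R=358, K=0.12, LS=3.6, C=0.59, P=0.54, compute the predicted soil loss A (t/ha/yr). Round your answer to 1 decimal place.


Step 1: A = R * K * LS * C * P
Step 2: R * K = 358 * 0.12 = 42.96
Step 3: (R*K) * LS = 42.96 * 3.6 = 154.656
Step 4: * C * P = 154.656 * 0.59 * 0.54 = 49.3
Step 5: A = 49.3 t/(ha*yr)

49.3


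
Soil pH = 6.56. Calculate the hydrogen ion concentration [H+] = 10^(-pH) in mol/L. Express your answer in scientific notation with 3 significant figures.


Step 1: [H+] = 10^(-pH)
Step 2: [H+] = 10^(-6.56)
Step 3: [H+] = 2.75e-07 mol/L

2.75e-07


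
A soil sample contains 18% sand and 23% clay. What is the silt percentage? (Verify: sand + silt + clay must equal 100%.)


Step 1: sand + silt + clay = 100%
Step 2: silt = 100 - sand - clay
Step 3: silt = 100 - 18 - 23
Step 4: silt = 59%

59


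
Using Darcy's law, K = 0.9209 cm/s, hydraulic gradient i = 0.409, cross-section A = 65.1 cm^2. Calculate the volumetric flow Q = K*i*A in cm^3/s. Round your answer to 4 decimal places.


Step 1: Apply Darcy's law: Q = K * i * A
Step 2: Q = 0.9209 * 0.409 * 65.1
Step 3: Q = 24.5198 cm^3/s

24.5198


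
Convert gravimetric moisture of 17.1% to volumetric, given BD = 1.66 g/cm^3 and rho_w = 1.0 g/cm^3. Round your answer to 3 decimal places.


Step 1: theta = (w / 100) * BD / rho_w
Step 2: theta = (17.1 / 100) * 1.66 / 1.0
Step 3: theta = 0.171 * 1.66
Step 4: theta = 0.284

0.284


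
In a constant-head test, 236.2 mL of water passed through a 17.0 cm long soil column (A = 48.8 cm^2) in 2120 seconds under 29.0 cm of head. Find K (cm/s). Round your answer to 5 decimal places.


Step 1: K = Q * L / (A * t * h)
Step 2: Numerator = 236.2 * 17.0 = 4015.4
Step 3: Denominator = 48.8 * 2120 * 29.0 = 3000224.0
Step 4: K = 4015.4 / 3000224.0 = 0.00134 cm/s

0.00134


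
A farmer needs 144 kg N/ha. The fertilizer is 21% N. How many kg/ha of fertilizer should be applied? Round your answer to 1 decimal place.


Step 1: Fertilizer rate = target N / (N content / 100)
Step 2: Rate = 144 / (21 / 100)
Step 3: Rate = 144 / 0.21
Step 4: Rate = 685.7 kg/ha

685.7


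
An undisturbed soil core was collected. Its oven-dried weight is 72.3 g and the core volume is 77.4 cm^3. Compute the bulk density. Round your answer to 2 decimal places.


Step 1: Identify the formula: BD = dry mass / volume
Step 2: Substitute values: BD = 72.3 / 77.4
Step 3: BD = 0.93 g/cm^3

0.93


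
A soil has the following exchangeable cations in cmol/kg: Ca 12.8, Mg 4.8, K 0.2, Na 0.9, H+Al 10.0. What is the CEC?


Step 1: CEC = Ca + Mg + K + Na + (H+Al)
Step 2: CEC = 12.8 + 4.8 + 0.2 + 0.9 + 10.0
Step 3: CEC = 28.7 cmol/kg

28.7
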